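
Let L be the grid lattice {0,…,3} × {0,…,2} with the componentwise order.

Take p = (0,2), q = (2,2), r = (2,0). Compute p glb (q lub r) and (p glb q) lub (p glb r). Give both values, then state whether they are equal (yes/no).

q lub r = (2,2), so p glb (q lub r) = (0,2) glb (2,2) = (0,2).
p glb q = (0,2) and p glb r = (0,0), so (p glb q) lub (p glb r) = (0,2) lub (0,0) = (0,2).
Equal: yes.

(0,2); (0,2); yes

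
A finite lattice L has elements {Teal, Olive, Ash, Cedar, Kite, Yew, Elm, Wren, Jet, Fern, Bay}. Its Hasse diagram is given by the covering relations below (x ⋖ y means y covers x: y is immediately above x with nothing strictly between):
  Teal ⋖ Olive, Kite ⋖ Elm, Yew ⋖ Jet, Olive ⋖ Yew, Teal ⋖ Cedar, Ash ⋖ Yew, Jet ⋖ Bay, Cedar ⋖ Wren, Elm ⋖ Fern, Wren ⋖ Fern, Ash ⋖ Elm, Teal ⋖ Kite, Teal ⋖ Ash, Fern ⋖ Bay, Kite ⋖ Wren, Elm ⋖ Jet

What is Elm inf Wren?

Common lower bounds of {Elm, Wren}: Kite, Teal.
The greatest among these is Kite.

Kite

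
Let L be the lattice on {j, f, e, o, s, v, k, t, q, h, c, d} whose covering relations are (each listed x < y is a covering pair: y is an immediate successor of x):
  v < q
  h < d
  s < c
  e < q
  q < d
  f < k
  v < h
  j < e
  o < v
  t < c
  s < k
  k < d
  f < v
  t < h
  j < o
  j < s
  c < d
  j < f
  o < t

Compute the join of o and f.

v

Common upper bounds of {o, f}: d, h, q, v.
The least among these is v.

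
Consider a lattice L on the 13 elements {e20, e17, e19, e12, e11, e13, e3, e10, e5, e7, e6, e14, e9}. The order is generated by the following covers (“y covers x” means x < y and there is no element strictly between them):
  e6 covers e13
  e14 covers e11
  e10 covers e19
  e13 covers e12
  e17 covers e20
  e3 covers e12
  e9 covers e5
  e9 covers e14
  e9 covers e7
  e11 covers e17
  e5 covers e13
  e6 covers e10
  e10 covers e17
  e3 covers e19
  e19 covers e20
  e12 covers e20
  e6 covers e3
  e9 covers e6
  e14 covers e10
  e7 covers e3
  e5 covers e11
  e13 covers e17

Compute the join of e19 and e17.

e10

Common upper bounds of {e19, e17}: e10, e14, e6, e9.
The least among these is e10.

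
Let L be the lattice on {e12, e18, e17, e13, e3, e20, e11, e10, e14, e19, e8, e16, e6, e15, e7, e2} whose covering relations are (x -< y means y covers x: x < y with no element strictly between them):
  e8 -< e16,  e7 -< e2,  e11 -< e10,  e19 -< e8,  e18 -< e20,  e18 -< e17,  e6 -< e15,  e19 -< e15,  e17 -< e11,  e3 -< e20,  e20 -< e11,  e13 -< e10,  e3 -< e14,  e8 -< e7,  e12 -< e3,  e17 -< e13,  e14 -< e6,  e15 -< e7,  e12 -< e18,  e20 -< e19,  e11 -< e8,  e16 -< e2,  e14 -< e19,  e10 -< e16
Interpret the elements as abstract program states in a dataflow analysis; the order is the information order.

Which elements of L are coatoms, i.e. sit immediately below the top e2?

The coatoms are exactly the elements covered by e2: e16, e7.

e16, e7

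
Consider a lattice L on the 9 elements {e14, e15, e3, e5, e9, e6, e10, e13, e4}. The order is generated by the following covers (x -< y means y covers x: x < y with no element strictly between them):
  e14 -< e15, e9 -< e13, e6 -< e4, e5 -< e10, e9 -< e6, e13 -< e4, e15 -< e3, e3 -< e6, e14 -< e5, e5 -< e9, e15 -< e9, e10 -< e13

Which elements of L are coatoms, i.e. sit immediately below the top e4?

e13, e6

The coatoms are exactly the elements covered by e4: e13, e6.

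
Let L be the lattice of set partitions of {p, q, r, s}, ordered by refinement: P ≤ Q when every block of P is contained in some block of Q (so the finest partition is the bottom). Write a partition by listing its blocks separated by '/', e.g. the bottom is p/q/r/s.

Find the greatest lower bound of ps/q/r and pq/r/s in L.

The meet (common refinement) of ps/q/r and pq/r/s intersects blocks pairwise, giving p/q/r/s.

p/q/r/s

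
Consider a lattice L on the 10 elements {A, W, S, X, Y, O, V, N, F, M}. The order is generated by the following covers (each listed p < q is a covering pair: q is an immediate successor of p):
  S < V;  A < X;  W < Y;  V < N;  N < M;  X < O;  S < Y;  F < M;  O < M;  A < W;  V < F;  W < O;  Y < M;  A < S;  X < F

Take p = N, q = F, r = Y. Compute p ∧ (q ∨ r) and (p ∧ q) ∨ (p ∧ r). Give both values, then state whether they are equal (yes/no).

q ∨ r = M, so p ∧ (q ∨ r) = N ∧ M = N.
p ∧ q = V and p ∧ r = S, so (p ∧ q) ∨ (p ∧ r) = V ∨ S = V.
Equal: no.

N; V; no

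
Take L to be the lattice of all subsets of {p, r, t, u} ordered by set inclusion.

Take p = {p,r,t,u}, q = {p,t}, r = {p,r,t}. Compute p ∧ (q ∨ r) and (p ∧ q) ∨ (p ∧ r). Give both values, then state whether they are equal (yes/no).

{p,r,t}; {p,r,t}; yes

q ∨ r = {p,r,t}, so p ∧ (q ∨ r) = {p,r,t,u} ∧ {p,r,t} = {p,r,t}.
p ∧ q = {p,t} and p ∧ r = {p,r,t}, so (p ∧ q) ∨ (p ∧ r) = {p,t} ∨ {p,r,t} = {p,r,t}.
Equal: yes.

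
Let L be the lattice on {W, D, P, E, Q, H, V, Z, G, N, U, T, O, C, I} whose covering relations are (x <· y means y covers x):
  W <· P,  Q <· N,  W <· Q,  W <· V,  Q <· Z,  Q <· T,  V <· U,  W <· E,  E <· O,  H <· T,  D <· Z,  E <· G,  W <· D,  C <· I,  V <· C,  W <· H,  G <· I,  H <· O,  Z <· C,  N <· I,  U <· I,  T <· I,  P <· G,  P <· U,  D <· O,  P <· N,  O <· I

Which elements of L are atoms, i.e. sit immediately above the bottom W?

The atoms are exactly the elements that cover W: D, E, H, P, Q, V.

D, E, H, P, Q, V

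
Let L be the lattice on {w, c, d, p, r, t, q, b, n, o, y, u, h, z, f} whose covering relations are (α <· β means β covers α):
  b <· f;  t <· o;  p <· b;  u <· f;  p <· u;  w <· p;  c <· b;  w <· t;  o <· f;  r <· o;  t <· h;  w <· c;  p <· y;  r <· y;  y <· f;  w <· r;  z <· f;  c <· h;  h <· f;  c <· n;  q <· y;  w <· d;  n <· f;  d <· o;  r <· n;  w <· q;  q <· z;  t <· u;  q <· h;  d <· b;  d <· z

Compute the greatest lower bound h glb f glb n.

c

Common lower bounds of {h, f, n}: c, w.
The greatest among these is c.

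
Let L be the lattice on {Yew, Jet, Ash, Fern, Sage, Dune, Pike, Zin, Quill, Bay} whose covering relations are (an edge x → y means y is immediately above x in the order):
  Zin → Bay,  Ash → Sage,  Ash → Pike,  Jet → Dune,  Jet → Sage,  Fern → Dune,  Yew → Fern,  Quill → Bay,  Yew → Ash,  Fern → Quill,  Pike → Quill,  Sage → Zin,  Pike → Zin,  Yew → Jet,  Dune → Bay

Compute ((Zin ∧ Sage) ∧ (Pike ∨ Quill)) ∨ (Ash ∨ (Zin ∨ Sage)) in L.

Zin

Zin ∧ Sage = Sage
Pike ∨ Quill = Quill
Sage ∧ Quill = Ash
Zin ∨ Sage = Zin
Ash ∨ Zin = Zin
Ash ∨ Zin = Zin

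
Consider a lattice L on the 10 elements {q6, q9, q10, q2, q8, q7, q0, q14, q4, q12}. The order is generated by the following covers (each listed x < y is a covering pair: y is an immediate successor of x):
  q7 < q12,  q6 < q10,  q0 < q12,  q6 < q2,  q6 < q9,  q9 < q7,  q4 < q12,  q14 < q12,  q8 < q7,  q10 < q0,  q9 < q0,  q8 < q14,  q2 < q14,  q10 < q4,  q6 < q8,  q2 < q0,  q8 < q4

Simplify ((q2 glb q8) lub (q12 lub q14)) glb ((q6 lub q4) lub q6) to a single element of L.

q2 ∧ q8 = q6
q12 ∨ q14 = q12
q6 ∨ q12 = q12
q6 ∨ q4 = q4
q4 ∨ q6 = q4
q12 ∧ q4 = q4

q4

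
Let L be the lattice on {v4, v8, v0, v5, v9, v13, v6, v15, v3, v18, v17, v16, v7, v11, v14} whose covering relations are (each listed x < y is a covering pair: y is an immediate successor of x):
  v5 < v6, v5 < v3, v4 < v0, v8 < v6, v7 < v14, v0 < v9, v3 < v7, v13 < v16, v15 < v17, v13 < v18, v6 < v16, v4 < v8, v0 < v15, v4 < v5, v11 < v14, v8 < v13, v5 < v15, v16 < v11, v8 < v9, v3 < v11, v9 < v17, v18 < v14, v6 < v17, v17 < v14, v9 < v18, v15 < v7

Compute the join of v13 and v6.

v16

Common upper bounds of {v13, v6}: v11, v14, v16.
The least among these is v16.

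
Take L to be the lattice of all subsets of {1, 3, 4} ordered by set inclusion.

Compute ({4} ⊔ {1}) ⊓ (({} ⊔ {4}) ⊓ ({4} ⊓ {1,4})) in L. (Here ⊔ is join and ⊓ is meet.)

{4}

{4} ∨ {1} = {1,4}
{} ∨ {4} = {4}
{4} ∧ {1,4} = {4}
{4} ∧ {4} = {4}
{1,4} ∧ {4} = {4}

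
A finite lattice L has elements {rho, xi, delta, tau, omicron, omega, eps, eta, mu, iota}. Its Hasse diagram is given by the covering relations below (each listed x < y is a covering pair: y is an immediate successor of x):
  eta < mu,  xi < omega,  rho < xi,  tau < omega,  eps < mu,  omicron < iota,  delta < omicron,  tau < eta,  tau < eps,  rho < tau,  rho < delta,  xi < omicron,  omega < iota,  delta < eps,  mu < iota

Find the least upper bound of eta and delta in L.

Common upper bounds of {eta, delta}: iota, mu.
The least among these is mu.

mu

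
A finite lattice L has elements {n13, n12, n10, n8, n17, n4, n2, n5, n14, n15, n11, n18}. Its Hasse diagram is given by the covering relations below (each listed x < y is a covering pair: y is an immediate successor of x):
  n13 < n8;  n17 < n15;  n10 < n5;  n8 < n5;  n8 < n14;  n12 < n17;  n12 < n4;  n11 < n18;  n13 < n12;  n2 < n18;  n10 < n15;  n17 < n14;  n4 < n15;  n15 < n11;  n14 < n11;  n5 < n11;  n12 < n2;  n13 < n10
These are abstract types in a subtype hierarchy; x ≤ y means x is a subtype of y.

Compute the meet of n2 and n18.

n2

Common lower bounds of {n2, n18}: n12, n13, n2.
The greatest among these is n2.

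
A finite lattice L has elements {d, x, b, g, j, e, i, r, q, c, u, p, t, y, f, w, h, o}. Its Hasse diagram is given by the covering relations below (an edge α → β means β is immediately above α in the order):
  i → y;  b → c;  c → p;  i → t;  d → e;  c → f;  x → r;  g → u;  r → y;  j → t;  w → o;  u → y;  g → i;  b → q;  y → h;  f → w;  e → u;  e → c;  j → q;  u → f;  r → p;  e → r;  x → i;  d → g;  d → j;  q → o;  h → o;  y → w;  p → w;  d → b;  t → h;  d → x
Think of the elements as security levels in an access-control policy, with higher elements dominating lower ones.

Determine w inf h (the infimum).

y

Common lower bounds of {w, h}: d, e, g, i, r, u, x, y.
The greatest among these is y.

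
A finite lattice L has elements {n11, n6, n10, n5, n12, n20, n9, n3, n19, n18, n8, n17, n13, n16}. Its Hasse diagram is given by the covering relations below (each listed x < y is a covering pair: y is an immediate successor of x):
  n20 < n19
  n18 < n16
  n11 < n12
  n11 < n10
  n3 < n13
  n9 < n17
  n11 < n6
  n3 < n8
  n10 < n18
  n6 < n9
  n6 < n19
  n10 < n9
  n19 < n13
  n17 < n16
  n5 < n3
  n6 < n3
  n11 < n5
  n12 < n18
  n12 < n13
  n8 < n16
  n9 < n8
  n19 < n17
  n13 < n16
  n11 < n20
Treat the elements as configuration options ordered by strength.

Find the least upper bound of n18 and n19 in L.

Common upper bounds of {n18, n19}: n16.
The least among these is n16.

n16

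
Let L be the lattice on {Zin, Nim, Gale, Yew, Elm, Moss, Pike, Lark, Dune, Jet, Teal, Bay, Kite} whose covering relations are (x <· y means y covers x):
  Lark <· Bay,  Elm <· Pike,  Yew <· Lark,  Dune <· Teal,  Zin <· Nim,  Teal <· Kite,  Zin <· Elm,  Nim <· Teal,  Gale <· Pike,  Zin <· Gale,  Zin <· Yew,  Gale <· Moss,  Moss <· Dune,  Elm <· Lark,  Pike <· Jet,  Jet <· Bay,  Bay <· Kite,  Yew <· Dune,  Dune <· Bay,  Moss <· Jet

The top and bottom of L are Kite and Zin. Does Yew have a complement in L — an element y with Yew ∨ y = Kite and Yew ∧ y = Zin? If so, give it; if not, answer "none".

For every candidate y, either Yew ∨ y ≠ Kite or Yew ∧ y ≠ Zin; no complement exists.

none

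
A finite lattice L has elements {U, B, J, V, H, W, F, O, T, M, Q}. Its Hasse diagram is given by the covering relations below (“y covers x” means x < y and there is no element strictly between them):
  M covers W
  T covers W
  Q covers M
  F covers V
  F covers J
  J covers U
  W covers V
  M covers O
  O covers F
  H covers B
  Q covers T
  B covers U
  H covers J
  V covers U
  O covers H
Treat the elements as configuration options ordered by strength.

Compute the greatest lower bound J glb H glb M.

J

Common lower bounds of {J, H, M}: J, U.
The greatest among these is J.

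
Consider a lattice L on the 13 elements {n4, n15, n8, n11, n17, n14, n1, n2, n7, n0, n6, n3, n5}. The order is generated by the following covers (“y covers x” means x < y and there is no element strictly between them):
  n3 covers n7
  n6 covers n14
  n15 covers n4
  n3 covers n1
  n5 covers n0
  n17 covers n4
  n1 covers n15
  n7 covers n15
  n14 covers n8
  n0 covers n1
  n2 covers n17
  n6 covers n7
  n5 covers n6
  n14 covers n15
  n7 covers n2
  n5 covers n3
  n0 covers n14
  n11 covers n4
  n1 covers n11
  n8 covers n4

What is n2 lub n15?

Common upper bounds of {n2, n15}: n3, n5, n6, n7.
The least among these is n7.

n7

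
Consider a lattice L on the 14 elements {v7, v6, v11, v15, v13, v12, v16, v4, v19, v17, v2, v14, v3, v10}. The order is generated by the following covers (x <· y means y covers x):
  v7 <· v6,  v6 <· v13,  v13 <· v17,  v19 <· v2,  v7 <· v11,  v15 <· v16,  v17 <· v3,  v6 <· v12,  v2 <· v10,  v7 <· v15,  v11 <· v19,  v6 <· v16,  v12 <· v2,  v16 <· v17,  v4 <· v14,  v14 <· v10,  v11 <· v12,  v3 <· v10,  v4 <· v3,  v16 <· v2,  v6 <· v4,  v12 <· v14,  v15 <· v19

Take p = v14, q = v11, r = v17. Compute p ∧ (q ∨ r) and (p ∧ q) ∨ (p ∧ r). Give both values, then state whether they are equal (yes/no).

v14; v12; no

q ∨ r = v10, so p ∧ (q ∨ r) = v14 ∧ v10 = v14.
p ∧ q = v11 and p ∧ r = v6, so (p ∧ q) ∨ (p ∧ r) = v11 ∨ v6 = v12.
Equal: no.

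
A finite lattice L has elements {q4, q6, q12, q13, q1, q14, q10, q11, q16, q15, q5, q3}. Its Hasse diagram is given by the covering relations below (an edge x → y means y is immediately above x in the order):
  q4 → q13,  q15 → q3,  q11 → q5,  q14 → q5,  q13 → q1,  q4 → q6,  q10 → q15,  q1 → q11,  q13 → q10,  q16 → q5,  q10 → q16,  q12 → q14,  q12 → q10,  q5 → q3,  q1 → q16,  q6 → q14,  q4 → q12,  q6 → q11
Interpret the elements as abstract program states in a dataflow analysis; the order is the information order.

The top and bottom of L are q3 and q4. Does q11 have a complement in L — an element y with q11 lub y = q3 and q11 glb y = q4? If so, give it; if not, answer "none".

For every candidate y, either q11 ∨ y ≠ q3 or q11 ∧ y ≠ q4; no complement exists.

none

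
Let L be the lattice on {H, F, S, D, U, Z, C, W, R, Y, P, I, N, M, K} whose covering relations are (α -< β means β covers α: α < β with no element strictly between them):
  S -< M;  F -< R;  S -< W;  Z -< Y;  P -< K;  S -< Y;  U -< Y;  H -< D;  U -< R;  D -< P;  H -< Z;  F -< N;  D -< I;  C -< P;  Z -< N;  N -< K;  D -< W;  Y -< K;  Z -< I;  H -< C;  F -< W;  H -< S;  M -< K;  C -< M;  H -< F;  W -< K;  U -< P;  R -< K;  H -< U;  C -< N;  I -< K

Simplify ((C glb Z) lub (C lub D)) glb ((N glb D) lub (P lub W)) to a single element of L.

C ∧ Z = H
C ∨ D = P
H ∨ P = P
N ∧ D = H
P ∨ W = K
H ∨ K = K
P ∧ K = P

P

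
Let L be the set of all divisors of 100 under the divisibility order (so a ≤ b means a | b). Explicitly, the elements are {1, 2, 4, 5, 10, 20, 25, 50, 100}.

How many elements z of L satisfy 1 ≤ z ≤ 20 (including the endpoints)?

6

The interval [1, 20] = {1, 10, 2, 20, 4, 5}, which has 6 elements.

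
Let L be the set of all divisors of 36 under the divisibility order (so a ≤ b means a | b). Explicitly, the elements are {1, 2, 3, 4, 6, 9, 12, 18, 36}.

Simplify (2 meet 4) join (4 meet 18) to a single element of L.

2 ∧ 4 = 2
4 ∧ 18 = 2
2 ∨ 2 = 2

2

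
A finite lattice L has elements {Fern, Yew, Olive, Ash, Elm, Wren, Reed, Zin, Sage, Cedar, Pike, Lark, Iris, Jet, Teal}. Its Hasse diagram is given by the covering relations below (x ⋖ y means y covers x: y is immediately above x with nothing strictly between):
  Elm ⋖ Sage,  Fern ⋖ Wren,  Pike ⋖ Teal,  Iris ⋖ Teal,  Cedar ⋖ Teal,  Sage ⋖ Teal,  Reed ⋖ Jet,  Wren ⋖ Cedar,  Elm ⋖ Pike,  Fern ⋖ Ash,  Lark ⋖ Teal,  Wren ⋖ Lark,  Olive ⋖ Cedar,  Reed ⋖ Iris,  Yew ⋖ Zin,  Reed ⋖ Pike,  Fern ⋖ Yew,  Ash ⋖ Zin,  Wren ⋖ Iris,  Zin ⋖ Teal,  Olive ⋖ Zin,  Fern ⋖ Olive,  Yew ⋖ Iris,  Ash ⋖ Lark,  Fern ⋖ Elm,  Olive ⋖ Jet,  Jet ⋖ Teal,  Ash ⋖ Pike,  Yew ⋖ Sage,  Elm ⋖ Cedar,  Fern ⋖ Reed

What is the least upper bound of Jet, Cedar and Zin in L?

Teal

Common upper bounds of {Jet, Cedar, Zin}: Teal.
The least among these is Teal.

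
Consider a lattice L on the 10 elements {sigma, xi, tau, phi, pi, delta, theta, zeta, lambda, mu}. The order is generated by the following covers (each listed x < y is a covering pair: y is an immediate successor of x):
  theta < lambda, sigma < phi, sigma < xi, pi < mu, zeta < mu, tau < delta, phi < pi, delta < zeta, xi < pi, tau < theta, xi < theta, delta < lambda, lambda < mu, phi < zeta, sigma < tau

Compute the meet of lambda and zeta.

Common lower bounds of {lambda, zeta}: delta, sigma, tau.
The greatest among these is delta.

delta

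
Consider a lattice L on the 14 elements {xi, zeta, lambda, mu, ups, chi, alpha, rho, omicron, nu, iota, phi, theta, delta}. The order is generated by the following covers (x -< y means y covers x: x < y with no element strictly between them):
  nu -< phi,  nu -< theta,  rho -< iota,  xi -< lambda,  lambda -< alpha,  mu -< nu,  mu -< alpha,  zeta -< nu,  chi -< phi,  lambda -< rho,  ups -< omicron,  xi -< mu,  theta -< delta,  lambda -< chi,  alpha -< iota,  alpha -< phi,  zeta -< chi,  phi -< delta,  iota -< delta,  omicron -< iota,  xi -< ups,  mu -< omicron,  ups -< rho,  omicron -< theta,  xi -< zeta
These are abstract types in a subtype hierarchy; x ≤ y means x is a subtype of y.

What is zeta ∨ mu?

Common upper bounds of {zeta, mu}: delta, nu, phi, theta.
The least among these is nu.

nu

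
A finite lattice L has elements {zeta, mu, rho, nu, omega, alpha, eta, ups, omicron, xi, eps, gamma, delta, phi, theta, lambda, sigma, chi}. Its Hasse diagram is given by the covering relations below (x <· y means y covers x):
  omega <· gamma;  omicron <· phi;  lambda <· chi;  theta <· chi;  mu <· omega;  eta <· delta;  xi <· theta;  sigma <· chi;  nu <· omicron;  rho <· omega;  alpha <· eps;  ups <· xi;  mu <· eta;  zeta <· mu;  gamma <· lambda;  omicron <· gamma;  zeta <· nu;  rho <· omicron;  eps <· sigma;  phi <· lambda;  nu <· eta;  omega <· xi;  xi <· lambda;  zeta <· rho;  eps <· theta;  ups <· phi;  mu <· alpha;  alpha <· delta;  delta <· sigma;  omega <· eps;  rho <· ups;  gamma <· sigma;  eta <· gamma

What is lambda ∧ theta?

xi

Common lower bounds of {lambda, theta}: mu, omega, rho, ups, xi, zeta.
The greatest among these is xi.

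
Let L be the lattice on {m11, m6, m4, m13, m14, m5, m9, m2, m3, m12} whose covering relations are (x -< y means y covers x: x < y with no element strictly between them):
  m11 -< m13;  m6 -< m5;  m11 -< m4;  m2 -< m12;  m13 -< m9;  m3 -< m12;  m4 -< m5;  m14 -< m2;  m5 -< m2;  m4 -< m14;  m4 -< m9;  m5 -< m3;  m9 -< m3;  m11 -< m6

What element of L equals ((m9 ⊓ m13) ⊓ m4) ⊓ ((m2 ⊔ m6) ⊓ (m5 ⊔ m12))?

m11

m9 ∧ m13 = m13
m13 ∧ m4 = m11
m2 ∨ m6 = m2
m5 ∨ m12 = m12
m2 ∧ m12 = m2
m11 ∧ m2 = m11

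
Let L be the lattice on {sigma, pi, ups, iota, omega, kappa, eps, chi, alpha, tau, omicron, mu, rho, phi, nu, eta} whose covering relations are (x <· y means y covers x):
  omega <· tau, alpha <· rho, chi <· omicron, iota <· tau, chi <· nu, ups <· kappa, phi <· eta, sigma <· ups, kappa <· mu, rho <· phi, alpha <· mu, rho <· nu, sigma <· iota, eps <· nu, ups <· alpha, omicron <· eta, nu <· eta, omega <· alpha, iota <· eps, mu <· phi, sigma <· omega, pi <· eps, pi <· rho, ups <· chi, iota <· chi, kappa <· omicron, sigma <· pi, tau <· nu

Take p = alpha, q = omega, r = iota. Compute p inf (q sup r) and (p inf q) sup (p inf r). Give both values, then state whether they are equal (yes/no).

omega; omega; yes

q sup r = tau, so p inf (q sup r) = alpha inf tau = omega.
p inf q = omega and p inf r = sigma, so (p inf q) sup (p inf r) = omega sup sigma = omega.
Equal: yes.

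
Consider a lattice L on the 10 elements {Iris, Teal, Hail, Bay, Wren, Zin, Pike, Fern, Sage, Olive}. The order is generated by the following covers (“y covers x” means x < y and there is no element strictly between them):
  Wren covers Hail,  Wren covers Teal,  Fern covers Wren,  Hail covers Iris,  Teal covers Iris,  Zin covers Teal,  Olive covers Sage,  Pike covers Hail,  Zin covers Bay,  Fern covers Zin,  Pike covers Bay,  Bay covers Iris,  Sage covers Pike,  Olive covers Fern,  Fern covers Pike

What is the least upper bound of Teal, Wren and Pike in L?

Fern

Common upper bounds of {Teal, Wren, Pike}: Fern, Olive.
The least among these is Fern.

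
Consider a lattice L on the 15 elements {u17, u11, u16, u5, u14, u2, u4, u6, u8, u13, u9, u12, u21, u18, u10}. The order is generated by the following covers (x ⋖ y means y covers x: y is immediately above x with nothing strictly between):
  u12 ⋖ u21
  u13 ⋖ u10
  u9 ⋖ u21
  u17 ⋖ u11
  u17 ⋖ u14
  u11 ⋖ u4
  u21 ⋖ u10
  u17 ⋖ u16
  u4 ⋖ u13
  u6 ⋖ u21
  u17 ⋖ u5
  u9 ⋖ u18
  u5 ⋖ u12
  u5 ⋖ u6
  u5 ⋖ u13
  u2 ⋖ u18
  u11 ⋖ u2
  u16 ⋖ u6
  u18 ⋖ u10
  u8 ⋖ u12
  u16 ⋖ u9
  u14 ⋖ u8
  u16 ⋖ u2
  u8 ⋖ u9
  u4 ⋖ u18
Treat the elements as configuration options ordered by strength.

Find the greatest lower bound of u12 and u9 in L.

u8

Common lower bounds of {u12, u9}: u14, u17, u8.
The greatest among these is u8.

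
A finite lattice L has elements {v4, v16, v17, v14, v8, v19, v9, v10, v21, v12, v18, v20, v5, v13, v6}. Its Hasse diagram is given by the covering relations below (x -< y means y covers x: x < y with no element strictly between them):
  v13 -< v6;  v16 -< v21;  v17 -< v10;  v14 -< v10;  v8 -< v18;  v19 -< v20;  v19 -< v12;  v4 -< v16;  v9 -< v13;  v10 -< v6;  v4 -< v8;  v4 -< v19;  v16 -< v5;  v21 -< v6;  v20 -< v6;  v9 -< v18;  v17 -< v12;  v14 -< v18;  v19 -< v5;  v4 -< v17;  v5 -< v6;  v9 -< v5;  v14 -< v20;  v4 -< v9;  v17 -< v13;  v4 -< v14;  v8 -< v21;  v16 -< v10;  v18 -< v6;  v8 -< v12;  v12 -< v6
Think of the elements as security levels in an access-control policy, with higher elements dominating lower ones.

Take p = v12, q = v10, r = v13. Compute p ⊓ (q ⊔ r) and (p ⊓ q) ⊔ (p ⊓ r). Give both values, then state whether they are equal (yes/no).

q ⊔ r = v6, so p ⊓ (q ⊔ r) = v12 ⊓ v6 = v12.
p ⊓ q = v17 and p ⊓ r = v17, so (p ⊓ q) ⊔ (p ⊓ r) = v17 ⊔ v17 = v17.
Equal: no.

v12; v17; no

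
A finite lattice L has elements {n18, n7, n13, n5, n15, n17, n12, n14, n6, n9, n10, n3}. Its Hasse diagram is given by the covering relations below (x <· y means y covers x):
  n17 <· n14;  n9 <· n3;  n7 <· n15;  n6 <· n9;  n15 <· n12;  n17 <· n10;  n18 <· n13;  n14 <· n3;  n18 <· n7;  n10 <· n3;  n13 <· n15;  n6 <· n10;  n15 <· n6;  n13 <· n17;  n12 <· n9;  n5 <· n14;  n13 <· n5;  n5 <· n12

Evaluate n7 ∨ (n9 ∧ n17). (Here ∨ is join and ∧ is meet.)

n15

n9 ∧ n17 = n13
n7 ∨ n13 = n15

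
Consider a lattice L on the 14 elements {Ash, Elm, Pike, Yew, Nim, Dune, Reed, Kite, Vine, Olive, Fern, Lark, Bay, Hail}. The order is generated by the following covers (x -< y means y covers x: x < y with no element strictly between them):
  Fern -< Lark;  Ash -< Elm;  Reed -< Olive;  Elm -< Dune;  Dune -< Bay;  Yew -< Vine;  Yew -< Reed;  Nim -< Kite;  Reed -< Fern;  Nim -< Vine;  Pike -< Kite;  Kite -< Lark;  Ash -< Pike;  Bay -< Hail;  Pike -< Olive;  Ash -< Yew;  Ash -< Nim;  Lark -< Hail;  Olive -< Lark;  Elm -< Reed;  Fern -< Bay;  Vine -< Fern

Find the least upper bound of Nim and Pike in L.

Kite

Common upper bounds of {Nim, Pike}: Hail, Kite, Lark.
The least among these is Kite.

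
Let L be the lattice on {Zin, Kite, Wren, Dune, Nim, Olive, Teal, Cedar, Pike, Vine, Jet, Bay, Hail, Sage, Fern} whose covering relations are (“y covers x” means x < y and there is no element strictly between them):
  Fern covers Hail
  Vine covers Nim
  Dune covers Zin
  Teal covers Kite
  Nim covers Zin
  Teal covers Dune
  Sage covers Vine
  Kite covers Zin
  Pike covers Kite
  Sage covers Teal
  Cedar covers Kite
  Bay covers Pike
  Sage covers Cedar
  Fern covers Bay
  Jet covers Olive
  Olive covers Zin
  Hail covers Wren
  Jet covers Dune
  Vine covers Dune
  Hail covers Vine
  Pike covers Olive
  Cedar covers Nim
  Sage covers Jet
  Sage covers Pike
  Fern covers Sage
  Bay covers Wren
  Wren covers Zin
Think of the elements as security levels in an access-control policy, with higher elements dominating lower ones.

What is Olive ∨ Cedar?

Common upper bounds of {Olive, Cedar}: Fern, Sage.
The least among these is Sage.

Sage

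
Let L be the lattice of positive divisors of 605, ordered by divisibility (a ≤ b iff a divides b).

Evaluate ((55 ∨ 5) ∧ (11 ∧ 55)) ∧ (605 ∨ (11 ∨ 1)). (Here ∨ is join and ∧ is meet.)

55 ∨ 5 = 55
11 ∧ 55 = 11
55 ∧ 11 = 11
11 ∨ 1 = 11
605 ∨ 11 = 605
11 ∧ 605 = 11

11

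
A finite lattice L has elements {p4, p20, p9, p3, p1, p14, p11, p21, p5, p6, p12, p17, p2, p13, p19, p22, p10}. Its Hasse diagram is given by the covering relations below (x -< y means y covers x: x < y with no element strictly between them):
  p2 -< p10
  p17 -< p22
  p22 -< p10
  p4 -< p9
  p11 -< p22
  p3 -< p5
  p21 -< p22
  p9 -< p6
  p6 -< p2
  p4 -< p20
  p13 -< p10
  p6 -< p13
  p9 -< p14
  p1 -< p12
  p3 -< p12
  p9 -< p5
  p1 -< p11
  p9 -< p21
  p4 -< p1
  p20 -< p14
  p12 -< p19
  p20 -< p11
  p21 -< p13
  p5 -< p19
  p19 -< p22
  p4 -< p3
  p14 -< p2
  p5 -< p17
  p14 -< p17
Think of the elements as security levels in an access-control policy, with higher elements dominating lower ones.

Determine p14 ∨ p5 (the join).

Common upper bounds of {p14, p5}: p10, p17, p22.
The least among these is p17.

p17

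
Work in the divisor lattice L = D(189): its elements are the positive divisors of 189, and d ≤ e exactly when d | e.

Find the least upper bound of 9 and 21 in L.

In the divisibility order, the join is the least common multiple: lcm(9, 21) = 63.

63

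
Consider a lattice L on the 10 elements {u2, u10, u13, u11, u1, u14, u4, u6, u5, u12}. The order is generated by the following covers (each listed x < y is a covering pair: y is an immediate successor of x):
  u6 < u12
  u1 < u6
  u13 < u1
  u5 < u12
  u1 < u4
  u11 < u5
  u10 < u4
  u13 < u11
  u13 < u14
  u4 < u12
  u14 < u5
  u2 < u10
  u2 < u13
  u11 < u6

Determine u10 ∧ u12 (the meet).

Common lower bounds of {u10, u12}: u10, u2.
The greatest among these is u10.

u10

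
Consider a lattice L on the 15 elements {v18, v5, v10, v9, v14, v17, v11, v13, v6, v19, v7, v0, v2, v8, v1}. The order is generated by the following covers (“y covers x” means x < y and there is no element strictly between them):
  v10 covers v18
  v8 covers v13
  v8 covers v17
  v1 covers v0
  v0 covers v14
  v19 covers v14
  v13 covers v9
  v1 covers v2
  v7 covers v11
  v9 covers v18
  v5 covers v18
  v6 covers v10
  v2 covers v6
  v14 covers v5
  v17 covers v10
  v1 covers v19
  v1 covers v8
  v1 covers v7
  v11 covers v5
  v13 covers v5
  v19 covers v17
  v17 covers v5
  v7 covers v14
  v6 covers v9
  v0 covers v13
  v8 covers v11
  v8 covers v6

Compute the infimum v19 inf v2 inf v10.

v10

Common lower bounds of {v19, v2, v10}: v10, v18.
The greatest among these is v10.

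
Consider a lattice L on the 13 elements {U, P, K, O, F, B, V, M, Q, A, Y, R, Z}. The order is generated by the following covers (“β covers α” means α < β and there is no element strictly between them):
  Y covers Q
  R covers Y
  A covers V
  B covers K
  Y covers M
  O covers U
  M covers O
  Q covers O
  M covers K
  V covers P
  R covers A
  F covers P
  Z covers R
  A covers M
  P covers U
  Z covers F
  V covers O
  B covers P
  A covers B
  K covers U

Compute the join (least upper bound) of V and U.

V

Common upper bounds of {V, U}: A, R, V, Z.
The least among these is V.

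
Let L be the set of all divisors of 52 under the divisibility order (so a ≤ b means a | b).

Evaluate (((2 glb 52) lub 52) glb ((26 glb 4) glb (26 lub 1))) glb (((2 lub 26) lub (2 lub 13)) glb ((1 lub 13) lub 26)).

2

2 ∧ 52 = 2
2 ∨ 52 = 52
26 ∧ 4 = 2
26 ∨ 1 = 26
2 ∧ 26 = 2
52 ∧ 2 = 2
2 ∨ 26 = 26
2 ∨ 13 = 26
26 ∨ 26 = 26
1 ∨ 13 = 13
13 ∨ 26 = 26
26 ∧ 26 = 26
2 ∧ 26 = 2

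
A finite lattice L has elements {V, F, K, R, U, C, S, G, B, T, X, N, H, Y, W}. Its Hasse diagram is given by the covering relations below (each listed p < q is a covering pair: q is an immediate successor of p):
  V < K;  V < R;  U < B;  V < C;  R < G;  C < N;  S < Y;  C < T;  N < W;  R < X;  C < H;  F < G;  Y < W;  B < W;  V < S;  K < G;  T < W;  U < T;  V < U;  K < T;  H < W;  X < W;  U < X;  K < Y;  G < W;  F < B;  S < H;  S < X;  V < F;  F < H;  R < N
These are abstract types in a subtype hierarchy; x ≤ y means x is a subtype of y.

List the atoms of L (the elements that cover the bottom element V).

The atoms are exactly the elements that cover V: C, F, K, R, S, U.

C, F, K, R, S, U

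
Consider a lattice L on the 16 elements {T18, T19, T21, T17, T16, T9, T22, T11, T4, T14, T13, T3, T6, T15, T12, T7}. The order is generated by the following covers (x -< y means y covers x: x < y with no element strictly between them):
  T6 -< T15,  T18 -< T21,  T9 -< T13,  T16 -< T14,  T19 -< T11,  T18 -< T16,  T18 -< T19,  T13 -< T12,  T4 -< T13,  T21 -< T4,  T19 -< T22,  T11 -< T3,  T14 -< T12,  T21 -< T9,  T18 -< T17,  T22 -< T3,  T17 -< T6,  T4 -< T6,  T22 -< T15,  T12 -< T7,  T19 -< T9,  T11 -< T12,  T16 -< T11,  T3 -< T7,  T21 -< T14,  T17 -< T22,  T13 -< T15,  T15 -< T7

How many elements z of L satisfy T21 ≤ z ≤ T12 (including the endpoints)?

6

The interval [T21, T12] = {T12, T13, T14, T21, T4, T9}, which has 6 elements.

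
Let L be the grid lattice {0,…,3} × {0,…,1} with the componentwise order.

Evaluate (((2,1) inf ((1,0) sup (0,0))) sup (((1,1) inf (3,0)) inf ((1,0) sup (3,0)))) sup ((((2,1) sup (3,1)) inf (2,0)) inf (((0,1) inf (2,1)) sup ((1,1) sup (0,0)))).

(1,0) ∨ (0,0) = (1,0)
(2,1) ∧ (1,0) = (1,0)
(1,1) ∧ (3,0) = (1,0)
(1,0) ∨ (3,0) = (3,0)
(1,0) ∧ (3,0) = (1,0)
(1,0) ∨ (1,0) = (1,0)
(2,1) ∨ (3,1) = (3,1)
(3,1) ∧ (2,0) = (2,0)
(0,1) ∧ (2,1) = (0,1)
(1,1) ∨ (0,0) = (1,1)
(0,1) ∨ (1,1) = (1,1)
(2,0) ∧ (1,1) = (1,0)
(1,0) ∨ (1,0) = (1,0)

(1,0)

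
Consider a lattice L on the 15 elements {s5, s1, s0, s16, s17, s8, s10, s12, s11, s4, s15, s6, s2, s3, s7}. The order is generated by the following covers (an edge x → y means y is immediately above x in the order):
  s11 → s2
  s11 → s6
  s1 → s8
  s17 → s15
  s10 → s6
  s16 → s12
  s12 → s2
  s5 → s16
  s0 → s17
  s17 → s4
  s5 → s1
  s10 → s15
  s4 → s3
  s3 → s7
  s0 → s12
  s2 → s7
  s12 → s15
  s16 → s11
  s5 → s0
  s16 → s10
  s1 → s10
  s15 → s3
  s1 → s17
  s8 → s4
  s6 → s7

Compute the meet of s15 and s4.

Common lower bounds of {s15, s4}: s0, s1, s17, s5.
The greatest among these is s17.

s17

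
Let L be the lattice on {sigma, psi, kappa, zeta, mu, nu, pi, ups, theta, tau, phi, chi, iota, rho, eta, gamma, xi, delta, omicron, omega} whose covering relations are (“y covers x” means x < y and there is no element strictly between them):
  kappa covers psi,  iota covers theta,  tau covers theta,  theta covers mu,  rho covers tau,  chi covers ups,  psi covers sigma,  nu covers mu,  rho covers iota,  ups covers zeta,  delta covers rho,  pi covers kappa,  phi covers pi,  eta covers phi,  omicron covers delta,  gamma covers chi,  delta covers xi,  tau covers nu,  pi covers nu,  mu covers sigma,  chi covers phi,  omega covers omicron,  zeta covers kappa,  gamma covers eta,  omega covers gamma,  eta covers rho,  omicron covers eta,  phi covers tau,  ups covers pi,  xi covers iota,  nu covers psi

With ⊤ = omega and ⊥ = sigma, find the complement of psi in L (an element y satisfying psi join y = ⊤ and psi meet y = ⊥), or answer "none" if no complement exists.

none

For every candidate y, either psi ∨ y ≠ omega or psi ∧ y ≠ sigma; no complement exists.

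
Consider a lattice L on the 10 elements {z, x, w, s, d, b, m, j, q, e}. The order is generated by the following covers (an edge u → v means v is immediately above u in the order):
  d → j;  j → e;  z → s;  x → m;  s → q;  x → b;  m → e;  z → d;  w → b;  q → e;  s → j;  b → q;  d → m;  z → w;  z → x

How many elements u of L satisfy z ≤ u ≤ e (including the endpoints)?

10

The interval [z, e] = {b, d, e, j, m, q, s, w, x, z}, which has 10 elements.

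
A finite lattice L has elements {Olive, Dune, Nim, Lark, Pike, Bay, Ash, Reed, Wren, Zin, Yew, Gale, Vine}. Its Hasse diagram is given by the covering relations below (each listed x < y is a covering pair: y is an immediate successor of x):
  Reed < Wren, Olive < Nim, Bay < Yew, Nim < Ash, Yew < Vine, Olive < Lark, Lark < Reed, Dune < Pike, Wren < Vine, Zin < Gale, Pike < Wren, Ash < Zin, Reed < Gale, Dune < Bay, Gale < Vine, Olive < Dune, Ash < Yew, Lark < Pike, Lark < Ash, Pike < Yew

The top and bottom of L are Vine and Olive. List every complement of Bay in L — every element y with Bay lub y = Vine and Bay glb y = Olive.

Need y with Bay ∨ y = Vine and Bay ∧ y = Olive.
Checking each element gives: Gale, Reed, Zin.

Gale, Reed, Zin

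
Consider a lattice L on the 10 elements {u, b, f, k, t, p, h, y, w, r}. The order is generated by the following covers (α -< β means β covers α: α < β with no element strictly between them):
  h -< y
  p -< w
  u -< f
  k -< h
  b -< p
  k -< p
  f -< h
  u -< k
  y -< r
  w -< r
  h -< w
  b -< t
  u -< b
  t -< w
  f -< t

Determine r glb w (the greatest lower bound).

Common lower bounds of {r, w}: b, f, h, k, p, t, u, w.
The greatest among these is w.

w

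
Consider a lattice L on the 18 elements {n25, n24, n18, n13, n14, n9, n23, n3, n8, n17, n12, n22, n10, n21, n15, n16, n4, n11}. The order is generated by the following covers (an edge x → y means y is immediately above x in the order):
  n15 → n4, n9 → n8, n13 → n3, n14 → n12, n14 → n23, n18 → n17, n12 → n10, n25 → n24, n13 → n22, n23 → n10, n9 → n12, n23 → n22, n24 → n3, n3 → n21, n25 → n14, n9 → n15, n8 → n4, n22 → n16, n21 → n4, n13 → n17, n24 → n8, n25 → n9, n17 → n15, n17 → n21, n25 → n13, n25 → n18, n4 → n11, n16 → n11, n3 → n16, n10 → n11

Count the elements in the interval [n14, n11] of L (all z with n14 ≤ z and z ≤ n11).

7

The interval [n14, n11] = {n10, n11, n12, n14, n16, n22, n23}, which has 7 elements.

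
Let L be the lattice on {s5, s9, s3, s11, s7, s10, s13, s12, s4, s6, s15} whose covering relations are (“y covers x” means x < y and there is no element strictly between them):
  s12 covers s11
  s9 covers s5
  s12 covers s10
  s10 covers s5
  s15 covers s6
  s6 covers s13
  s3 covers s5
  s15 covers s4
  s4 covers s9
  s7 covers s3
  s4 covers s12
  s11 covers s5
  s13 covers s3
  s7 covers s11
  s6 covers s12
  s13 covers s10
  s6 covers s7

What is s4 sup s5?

Common upper bounds of {s4, s5}: s15, s4.
The least among these is s4.

s4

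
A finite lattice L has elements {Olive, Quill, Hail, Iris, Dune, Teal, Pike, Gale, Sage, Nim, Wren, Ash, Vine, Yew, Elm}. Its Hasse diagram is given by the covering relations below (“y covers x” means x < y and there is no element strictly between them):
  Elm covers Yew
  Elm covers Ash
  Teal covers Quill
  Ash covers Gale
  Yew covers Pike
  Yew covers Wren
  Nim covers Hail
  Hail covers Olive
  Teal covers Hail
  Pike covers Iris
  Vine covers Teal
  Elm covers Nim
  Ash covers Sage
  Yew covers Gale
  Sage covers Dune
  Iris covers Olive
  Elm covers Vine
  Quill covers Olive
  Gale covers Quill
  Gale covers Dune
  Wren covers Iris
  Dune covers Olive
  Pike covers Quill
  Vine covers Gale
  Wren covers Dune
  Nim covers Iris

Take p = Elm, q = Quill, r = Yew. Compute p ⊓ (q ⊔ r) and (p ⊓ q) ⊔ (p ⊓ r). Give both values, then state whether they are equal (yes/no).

q ⊔ r = Yew, so p ⊓ (q ⊔ r) = Elm ⊓ Yew = Yew.
p ⊓ q = Quill and p ⊓ r = Yew, so (p ⊓ q) ⊔ (p ⊓ r) = Quill ⊔ Yew = Yew.
Equal: yes.

Yew; Yew; yes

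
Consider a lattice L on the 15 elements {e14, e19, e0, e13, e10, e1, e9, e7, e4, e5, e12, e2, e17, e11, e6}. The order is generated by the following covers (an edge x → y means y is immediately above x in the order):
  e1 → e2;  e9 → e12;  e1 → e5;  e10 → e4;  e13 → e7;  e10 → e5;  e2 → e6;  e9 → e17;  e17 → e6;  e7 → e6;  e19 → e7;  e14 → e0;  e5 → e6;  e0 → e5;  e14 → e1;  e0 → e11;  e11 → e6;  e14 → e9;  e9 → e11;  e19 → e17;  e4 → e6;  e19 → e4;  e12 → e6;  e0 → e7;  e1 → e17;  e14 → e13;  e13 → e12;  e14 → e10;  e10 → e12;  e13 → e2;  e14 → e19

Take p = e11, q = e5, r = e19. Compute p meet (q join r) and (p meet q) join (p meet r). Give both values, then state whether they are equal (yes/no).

e11; e0; no

q join r = e6, so p meet (q join r) = e11 meet e6 = e11.
p meet q = e0 and p meet r = e14, so (p meet q) join (p meet r) = e0 join e14 = e0.
Equal: no.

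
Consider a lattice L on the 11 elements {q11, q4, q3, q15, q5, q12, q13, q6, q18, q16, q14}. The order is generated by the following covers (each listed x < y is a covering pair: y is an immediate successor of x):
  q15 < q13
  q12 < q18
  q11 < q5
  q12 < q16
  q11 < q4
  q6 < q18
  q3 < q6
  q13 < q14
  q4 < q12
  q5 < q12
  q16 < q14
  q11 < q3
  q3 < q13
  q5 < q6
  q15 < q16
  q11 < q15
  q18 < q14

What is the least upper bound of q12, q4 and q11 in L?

Common upper bounds of {q12, q4, q11}: q12, q14, q16, q18.
The least among these is q12.

q12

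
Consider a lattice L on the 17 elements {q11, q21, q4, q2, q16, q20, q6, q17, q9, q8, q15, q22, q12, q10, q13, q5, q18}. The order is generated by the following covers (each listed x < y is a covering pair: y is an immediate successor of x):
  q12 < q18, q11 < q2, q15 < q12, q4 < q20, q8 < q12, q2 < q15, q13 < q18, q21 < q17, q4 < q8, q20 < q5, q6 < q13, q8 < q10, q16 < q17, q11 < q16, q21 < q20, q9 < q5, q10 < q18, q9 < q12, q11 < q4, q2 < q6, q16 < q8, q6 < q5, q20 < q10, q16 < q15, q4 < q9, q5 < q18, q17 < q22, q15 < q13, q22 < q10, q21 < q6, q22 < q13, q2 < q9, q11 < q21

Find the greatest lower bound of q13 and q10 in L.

q22

Common lower bounds of {q13, q10}: q11, q16, q17, q21, q22.
The greatest among these is q22.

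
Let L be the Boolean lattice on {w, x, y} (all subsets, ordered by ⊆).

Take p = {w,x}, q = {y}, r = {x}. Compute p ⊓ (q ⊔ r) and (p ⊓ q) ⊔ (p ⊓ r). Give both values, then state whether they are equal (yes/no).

q ⊔ r = {x,y}, so p ⊓ (q ⊔ r) = {w,x} ⊓ {x,y} = {x}.
p ⊓ q = ∅ and p ⊓ r = {x}, so (p ⊓ q) ⊔ (p ⊓ r) = ∅ ⊔ {x} = {x}.
Equal: yes.

{x}; {x}; yes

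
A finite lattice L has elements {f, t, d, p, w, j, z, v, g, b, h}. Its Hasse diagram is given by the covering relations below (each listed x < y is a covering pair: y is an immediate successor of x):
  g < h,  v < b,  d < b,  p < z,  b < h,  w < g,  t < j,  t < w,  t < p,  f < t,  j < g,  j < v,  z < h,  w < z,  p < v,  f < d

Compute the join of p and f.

Common upper bounds of {p, f}: b, h, p, v, z.
The least among these is p.

p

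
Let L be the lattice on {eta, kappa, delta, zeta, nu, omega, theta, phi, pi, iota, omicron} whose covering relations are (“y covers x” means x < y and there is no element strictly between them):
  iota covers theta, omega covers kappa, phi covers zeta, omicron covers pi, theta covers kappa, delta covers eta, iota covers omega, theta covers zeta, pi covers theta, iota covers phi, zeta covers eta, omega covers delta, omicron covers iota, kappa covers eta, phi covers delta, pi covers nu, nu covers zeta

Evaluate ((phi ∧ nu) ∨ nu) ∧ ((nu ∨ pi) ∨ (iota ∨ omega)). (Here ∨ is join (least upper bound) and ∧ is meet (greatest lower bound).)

phi ∧ nu = zeta
zeta ∨ nu = nu
nu ∨ pi = pi
iota ∨ omega = iota
pi ∨ iota = omicron
nu ∧ omicron = nu

nu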